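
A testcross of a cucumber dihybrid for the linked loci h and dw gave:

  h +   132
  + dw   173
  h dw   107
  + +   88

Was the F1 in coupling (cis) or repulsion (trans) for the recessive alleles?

trans

The two most frequent classes are + dw (173) and h + (132); these are the parental (non-recombinant) types.
So the F1 carried + dw on one chromosome and h + on the other — the recessive alleles are on opposite chromosomes (trans / repulsion).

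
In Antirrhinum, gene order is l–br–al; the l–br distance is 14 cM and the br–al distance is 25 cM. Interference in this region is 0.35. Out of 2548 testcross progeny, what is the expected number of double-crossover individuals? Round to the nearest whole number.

58

Map distances give recombination frequencies of 0.140 and 0.250 for the two intervals.
With interference 0.35 (so coincidence = 0.65), expected double-crossover frequency = 0.140 × 0.250 × 0.65 = 0.02275.
Expected number = 0.02275 × 2548 = 57.97 ≈ 58.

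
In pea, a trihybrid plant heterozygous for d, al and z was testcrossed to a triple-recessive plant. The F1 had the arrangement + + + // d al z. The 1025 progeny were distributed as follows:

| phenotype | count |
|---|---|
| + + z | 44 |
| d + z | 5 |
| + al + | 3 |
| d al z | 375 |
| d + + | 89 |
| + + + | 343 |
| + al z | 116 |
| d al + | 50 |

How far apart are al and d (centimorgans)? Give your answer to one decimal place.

The two rarest classes, + al + and d + z, are the double crossovers. Comparing them with the parentals, only the al allele has switched, so al is the middle locus and the order is z – al – d.
Crossovers in the al–d interval produce the single-crossover classes d + + and + al z (89 + 116 = 205) plus the double crossovers (8).
RF(al–d) = (205 + 8) / 1025 = 213/1025 = 0.2078 → 20.8 centimorgans.

20.8 centimorgans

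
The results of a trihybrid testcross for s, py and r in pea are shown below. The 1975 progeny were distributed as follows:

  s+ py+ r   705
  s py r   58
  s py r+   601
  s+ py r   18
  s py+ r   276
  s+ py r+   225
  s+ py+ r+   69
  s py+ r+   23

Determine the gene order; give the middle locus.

py

The two most frequent reciprocal classes, s py r+ and s+ py+ r, are the parental types, so the F1 was s py r+ / s+ py+ r.
The two rarest classes, s py+ r+ and s+ py r, are the double crossovers. Comparing them with the parentals, only the py allele has switched, so py is the middle locus and the order is r – py – s.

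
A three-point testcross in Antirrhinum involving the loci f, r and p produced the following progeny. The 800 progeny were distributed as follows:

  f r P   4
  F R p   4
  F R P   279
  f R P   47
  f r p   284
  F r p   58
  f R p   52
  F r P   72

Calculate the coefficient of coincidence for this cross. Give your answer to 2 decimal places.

0.43

The two most frequent reciprocal classes, F R P and f r p, are the parental types, so the F1 was F R P / f r p.
The two rarest classes, F R p and f r P, are the double crossovers. Comparing them with the parentals, only the p allele has switched, so p is the middle locus and the order is r – p – f.
r–p: (124 + 8)/800 = 0.1650; p–f: (105 + 8)/800 = 0.1412.
Expected DCO frequency = 0.1650 × 0.1412 ≈ 0.02330; observed = 8/800 ≈ 0.01000.
Coefficient of coincidence = 0.01000/0.02330 ≈ 0.43.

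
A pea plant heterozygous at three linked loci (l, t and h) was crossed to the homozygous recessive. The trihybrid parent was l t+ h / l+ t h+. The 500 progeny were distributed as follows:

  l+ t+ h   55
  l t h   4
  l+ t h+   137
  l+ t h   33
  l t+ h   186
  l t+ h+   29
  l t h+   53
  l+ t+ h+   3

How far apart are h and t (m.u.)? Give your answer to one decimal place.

13.8 m.u.

The two rarest classes, l t h and l+ t+ h+, are the double crossovers. Comparing them with the parentals, only the t allele has switched, so t is the middle locus and the order is h – t – l.
Crossovers in the h–t interval produce the single-crossover classes l t+ h+ and l+ t h (29 + 33 = 62) plus the double crossovers (7).
RF(h–t) = (62 + 7) / 500 = 69/500 = 0.1380 → 13.8 m.u.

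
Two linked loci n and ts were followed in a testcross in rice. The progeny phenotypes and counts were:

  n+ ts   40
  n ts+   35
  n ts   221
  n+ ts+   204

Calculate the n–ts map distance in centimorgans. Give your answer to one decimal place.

15.0 centimorgans

The two most frequent classes, n+ ts+ (204) and n ts (221), are the parental types, so the F1 was n+ ts+ / n ts.
The recombinant classes are n+ ts and n ts+: 40 + 35 = 75.
Recombination frequency = 75/500 = 0.1500 ≈ 15.0%, i.e. 15.0 centimorgans.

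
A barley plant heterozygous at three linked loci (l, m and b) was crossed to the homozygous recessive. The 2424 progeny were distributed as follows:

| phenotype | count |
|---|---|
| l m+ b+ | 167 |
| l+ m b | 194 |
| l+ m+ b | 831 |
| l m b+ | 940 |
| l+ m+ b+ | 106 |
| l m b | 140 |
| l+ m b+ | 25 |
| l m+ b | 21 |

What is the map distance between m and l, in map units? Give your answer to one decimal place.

16.8 map units

The two most frequent reciprocal classes, l+ m+ b and l m b+, are the parental types, so the F1 was l+ m+ b / l m b+.
The two rarest classes, l m+ b and l+ m b+, are the double crossovers. Comparing them with the parentals, only the l allele has switched, so l is the middle locus and the order is m – l – b.
Crossovers in the m–l interval produce the single-crossover classes l+ m b and l m+ b+ (194 + 167 = 361) plus the double crossovers (46).
RF(m–l) = (361 + 46) / 2424 = 407/2424 = 0.1679 → 16.8 map units.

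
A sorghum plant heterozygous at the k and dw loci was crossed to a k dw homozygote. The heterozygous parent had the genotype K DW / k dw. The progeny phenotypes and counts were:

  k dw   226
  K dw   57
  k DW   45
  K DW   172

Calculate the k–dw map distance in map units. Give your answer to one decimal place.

The recombinant classes are K dw and k DW: 57 + 45 = 102.
Recombination frequency = 102/500 = 0.2040 ≈ 20.4%, i.e. 20.4 map units.

20.4 map units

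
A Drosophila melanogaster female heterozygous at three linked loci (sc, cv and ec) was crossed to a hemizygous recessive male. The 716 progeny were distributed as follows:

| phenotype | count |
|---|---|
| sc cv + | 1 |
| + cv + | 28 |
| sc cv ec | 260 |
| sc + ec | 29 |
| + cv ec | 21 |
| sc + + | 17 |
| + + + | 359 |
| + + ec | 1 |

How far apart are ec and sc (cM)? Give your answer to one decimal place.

5.6 cM

The two most frequent reciprocal classes, + + + and sc cv ec, are the parental types, so the F1 was + + + / sc cv ec.
The two rarest classes, + + ec and sc cv +, are the double crossovers. Comparing them with the parentals, only the ec allele has switched, so ec is the middle locus and the order is cv – ec – sc.
Crossovers in the ec–sc interval produce the single-crossover classes sc + + and + cv ec (17 + 21 = 38) plus the double crossovers (2).
RF(ec–sc) = (38 + 2) / 716 = 40/716 = 0.0559 → 5.6 cM.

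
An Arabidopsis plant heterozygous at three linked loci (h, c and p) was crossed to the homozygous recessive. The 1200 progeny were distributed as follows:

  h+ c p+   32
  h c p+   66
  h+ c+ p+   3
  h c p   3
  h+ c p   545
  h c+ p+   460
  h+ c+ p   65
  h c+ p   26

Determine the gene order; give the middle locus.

The two most frequent reciprocal classes, h c+ p+ and h+ c p, are the parental types, so the F1 was h c+ p+ / h+ c p.
The two rarest classes, h+ c+ p+ and h c p, are the double crossovers. Comparing them with the parentals, only the h allele has switched, so h is the middle locus and the order is p – h – c.

h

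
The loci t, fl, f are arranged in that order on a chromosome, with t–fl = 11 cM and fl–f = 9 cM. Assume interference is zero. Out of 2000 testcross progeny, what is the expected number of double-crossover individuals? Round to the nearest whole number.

Map distances give recombination frequencies of 0.110 and 0.090 for the two intervals.
With no interference, expected double-crossover frequency = 0.110 × 0.090 = 0.00990.
Expected number = 0.00990 × 2000 = 19.80 ≈ 20.

20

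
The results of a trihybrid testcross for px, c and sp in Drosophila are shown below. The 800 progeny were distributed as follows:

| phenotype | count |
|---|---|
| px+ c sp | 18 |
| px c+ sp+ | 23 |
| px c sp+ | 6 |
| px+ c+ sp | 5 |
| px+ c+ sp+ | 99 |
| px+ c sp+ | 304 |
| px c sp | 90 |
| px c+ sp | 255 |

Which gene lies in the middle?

The two most frequent reciprocal classes, px c+ sp and px+ c sp+, are the parental types, so the F1 was px c+ sp / px+ c sp+.
The two rarest classes, px+ c+ sp and px c sp+, are the double crossovers. Comparing them with the parentals, only the px allele has switched, so px is the middle locus and the order is sp – px – c.

px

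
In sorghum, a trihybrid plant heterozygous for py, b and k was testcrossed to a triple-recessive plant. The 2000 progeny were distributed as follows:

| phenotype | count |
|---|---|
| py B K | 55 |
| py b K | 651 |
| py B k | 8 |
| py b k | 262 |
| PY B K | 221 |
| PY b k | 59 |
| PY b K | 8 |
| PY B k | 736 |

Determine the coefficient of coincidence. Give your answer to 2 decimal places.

0.49

The two most frequent reciprocal classes, py b K and PY B k, are the parental types, so the F1 was py b K / PY B k.
The two rarest classes, PY b K and py B k, are the double crossovers. Comparing them with the parentals, only the py allele has switched, so py is the middle locus and the order is b – py – k.
b–py: (114 + 16)/2000 = 0.0650; py–k: (483 + 16)/2000 = 0.2495.
Expected DCO frequency = 0.0650 × 0.2495 ≈ 0.01622; observed = 16/2000 ≈ 0.00800.
Coefficient of coincidence = 0.00800/0.01622 ≈ 0.49.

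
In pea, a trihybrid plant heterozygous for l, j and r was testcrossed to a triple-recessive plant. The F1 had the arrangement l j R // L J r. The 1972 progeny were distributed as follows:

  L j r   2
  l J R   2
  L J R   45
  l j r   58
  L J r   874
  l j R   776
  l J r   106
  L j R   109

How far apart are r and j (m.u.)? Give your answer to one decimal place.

The two rarest classes, l J R and L j r, are the double crossovers. Comparing them with the parentals, only the j allele has switched, so j is the middle locus and the order is r – j – l.
Crossovers in the r–j interval produce the single-crossover classes l j r and L J R (58 + 45 = 103) plus the double crossovers (4).
RF(r–j) = (103 + 4) / 1972 = 107/1972 = 0.0543 → 5.4 m.u.

5.4 m.u.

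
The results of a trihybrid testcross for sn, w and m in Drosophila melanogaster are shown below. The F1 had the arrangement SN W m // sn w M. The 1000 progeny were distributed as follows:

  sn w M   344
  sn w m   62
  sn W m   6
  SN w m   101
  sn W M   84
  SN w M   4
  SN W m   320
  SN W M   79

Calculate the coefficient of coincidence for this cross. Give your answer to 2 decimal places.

The two rarest classes, sn W m and SN w M, are the double crossovers. Comparing them with the parentals, only the sn allele has switched, so sn is the middle locus and the order is w – sn – m.
w–sn: (185 + 10)/1000 = 0.1950; sn–m: (141 + 10)/1000 = 0.1510.
Expected DCO frequency = 0.1950 × 0.1510 ≈ 0.02944; observed = 10/1000 ≈ 0.01000.
Coefficient of coincidence = 0.01000/0.02944 ≈ 0.34.

0.34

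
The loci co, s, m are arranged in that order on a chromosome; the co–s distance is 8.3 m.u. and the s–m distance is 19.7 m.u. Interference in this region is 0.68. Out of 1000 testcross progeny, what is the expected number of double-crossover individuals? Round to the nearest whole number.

5

Map distances give recombination frequencies of 0.083 and 0.197 for the two intervals.
With interference 0.68 (so coincidence = 0.32), expected double-crossover frequency = 0.083 × 0.197 × 0.32 = 0.00523.
Expected number = 0.00523 × 1000 = 5.23 ≈ 5.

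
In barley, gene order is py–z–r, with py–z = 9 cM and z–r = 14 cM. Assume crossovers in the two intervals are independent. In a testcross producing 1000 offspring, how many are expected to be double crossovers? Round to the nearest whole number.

13

Map distances give recombination frequencies of 0.090 and 0.140 for the two intervals.
With no interference, expected double-crossover frequency = 0.090 × 0.140 = 0.01260.
Expected number = 0.01260 × 1000 = 12.60 ≈ 13.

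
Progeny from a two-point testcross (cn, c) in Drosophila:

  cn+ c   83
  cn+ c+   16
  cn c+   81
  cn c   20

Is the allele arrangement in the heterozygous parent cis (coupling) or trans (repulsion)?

The two most frequent classes are cn+ c (83) and cn c+ (81); these are the parental (non-recombinant) types.
So the F1 carried cn+ c on one chromosome and cn c+ on the other — the recessive alleles are on opposite chromosomes (trans / repulsion).

trans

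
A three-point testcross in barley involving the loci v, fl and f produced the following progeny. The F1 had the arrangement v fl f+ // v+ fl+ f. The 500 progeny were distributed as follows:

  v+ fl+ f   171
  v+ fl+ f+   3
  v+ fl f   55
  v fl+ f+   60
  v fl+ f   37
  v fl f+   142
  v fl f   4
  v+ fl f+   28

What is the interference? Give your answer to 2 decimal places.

0.60

The two rarest classes, v fl f and v+ fl+ f+, are the double crossovers. Comparing them with the parentals, only the f allele has switched, so f is the middle locus and the order is v – f – fl.
v–f: (65 + 7)/500 = 0.1440; f–fl: (115 + 7)/500 = 0.2440.
Expected DCO frequency = 0.1440 × 0.2440 ≈ 0.03514; observed = 7/500 ≈ 0.01400.
Coefficient of coincidence = 0.01400/0.03514 ≈ 0.40; interference = 1 − 0.40 = 0.60.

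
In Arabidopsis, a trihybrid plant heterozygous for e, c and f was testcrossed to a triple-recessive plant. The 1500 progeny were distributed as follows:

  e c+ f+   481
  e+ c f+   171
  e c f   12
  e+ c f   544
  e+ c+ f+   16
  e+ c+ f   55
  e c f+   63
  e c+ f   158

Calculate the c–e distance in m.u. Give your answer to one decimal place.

The two most frequent reciprocal classes, e+ c f and e c+ f+, are the parental types, so the F1 was e+ c f / e c+ f+.
The two rarest classes, e c f and e+ c+ f+, are the double crossovers. Comparing them with the parentals, only the e allele has switched, so e is the middle locus and the order is f – e – c.
Crossovers in the e–c interval produce the single-crossover classes e+ c+ f and e c f+ (55 + 63 = 118) plus the double crossovers (28).
RF(e–c) = (118 + 28) / 1500 = 146/1500 = 0.0973 → 9.7 m.u.

9.7 m.u.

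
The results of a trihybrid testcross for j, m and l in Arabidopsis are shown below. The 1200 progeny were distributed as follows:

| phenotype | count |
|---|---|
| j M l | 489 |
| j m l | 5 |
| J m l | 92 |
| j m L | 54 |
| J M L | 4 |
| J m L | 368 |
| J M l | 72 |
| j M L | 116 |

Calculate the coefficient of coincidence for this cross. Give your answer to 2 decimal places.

0.37

The two most frequent reciprocal classes, j M l and J m L, are the parental types, so the F1 was j M l / J m L.
The two rarest classes, j m l and J M L, are the double crossovers. Comparing them with the parentals, only the m allele has switched, so m is the middle locus and the order is j – m – l.
j–m: (126 + 9)/1200 = 0.1125; m–l: (208 + 9)/1200 = 0.1808.
Expected DCO frequency = 0.1125 × 0.1808 ≈ 0.02034; observed = 9/1200 ≈ 0.00750.
Coefficient of coincidence = 0.00750/0.02034 ≈ 0.37.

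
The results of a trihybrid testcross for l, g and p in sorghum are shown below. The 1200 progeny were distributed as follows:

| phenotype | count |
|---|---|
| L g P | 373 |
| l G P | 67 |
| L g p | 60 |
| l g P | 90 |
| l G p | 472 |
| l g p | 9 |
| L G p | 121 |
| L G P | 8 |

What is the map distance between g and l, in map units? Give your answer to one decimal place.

19.0 map units

The two most frequent reciprocal classes, l G p and L g P, are the parental types, so the F1 was l G p / L g P.
The two rarest classes, l g p and L G P, are the double crossovers. Comparing them with the parentals, only the g allele has switched, so g is the middle locus and the order is p – g – l.
Crossovers in the g–l interval produce the single-crossover classes L G p and l g P (121 + 90 = 211) plus the double crossovers (17).
RF(g–l) = (211 + 17) / 1200 = 228/1200 = 0.1900 → 19.0 map units.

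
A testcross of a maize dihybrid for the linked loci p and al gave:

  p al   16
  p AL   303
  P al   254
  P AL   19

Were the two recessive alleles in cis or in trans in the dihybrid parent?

trans

The two most frequent classes are P al (254) and p AL (303); these are the parental (non-recombinant) types.
So the F1 carried P al on one chromosome and p AL on the other — the recessive alleles are on opposite chromosomes (trans / repulsion).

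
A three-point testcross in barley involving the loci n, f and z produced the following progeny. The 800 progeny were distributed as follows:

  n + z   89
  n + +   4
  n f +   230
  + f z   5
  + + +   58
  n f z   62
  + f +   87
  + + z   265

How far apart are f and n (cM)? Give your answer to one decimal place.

The two most frequent reciprocal classes, + + z and n f +, are the parental types, so the F1 was + + z / n f +.
The two rarest classes, + f z and n + +, are the double crossovers. Comparing them with the parentals, only the f allele has switched, so f is the middle locus and the order is n – f – z.
Crossovers in the n–f interval produce the single-crossover classes n + z and + f + (89 + 87 = 176) plus the double crossovers (9).
RF(n–f) = (176 + 9) / 800 = 185/800 = 0.2313 → 23.1 cM.

23.1 cM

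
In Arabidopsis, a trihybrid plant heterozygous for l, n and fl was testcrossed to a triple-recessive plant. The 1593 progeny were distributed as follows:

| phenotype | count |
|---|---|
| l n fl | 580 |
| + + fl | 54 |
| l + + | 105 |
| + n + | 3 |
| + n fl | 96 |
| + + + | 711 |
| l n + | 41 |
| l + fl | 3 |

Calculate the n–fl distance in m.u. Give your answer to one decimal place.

6.3 m.u.

The two most frequent reciprocal classes, + + + and l n fl, are the parental types, so the F1 was + + + / l n fl.
The two rarest classes, + n + and l + fl, are the double crossovers. Comparing them with the parentals, only the n allele has switched, so n is the middle locus and the order is l – n – fl.
Crossovers in the n–fl interval produce the single-crossover classes + + fl and l n + (54 + 41 = 95) plus the double crossovers (6).
RF(n–fl) = (95 + 6) / 1593 = 101/1593 = 0.0634 → 6.3 m.u.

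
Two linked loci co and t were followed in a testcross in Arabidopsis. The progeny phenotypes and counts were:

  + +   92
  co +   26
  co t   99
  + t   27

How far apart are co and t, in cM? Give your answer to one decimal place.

The two most frequent classes, + + (92) and co t (99), are the parental types, so the F1 was + + / co t.
The recombinant classes are + t and co +: 27 + 26 = 53.
Recombination frequency = 53/244 = 0.2172 ≈ 21.7%, i.e. 21.7 cM.

21.7 cM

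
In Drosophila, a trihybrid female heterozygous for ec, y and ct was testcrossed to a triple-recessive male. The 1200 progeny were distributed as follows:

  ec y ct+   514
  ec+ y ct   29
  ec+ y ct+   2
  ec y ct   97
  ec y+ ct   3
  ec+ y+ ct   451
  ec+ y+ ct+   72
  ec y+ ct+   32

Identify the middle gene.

The two most frequent reciprocal classes, ec y ct+ and ec+ y+ ct, are the parental types, so the F1 was ec y ct+ / ec+ y+ ct.
The two rarest classes, ec+ y ct+ and ec y+ ct, are the double crossovers. Comparing them with the parentals, only the ec allele has switched, so ec is the middle locus and the order is y – ec – ct.

ec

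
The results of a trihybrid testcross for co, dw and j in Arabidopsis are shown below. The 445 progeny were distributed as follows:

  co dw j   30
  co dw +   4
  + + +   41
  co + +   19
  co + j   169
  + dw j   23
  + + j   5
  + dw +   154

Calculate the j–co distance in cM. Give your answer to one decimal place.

The two most frequent reciprocal classes, co + j and + dw +, are the parental types, so the F1 was co + j / + dw +.
The two rarest classes, + + j and co dw +, are the double crossovers. Comparing them with the parentals, only the co allele has switched, so co is the middle locus and the order is j – co – dw.
Crossovers in the j–co interval produce the single-crossover classes co + + and + dw j (19 + 23 = 42) plus the double crossovers (9).
RF(j–co) = (42 + 9) / 445 = 51/445 = 0.1146 → 11.5 cM.

11.5 cM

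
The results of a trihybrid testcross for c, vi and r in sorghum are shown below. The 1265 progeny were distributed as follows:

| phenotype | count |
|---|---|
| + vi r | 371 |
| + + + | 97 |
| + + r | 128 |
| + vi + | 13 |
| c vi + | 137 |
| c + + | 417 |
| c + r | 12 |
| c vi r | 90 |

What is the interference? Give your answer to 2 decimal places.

The two most frequent reciprocal classes, + vi r and c + +, are the parental types, so the F1 was + vi r / c + +.
The two rarest classes, + vi + and c + r, are the double crossovers. Comparing them with the parentals, only the r allele has switched, so r is the middle locus and the order is c – r – vi.
c–r: (187 + 25)/1265 = 0.1676; r–vi: (265 + 25)/1265 = 0.2292.
Expected DCO frequency = 0.1676 × 0.2292 ≈ 0.03841; observed = 25/1265 ≈ 0.01976.
Coefficient of coincidence = 0.01976/0.03841 ≈ 0.51; interference = 1 − 0.51 = 0.49.

0.49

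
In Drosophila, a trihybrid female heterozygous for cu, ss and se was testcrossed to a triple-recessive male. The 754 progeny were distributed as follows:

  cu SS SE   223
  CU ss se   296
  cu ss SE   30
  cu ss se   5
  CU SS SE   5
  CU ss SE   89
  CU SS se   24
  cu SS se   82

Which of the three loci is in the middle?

cu

The two most frequent reciprocal classes, CU ss se and cu SS SE, are the parental types, so the F1 was CU ss se / cu SS SE.
The two rarest classes, cu ss se and CU SS SE, are the double crossovers. Comparing them with the parentals, only the cu allele has switched, so cu is the middle locus and the order is ss – cu – se.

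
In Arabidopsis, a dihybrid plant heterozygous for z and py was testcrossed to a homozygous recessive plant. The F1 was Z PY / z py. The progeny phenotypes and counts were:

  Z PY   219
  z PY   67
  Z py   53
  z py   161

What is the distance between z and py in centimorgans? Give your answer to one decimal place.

24.0 centimorgans

The recombinant classes are Z py and z PY: 53 + 67 = 120.
Recombination frequency = 120/500 = 0.2400 ≈ 24.0%, i.e. 24.0 centimorgans.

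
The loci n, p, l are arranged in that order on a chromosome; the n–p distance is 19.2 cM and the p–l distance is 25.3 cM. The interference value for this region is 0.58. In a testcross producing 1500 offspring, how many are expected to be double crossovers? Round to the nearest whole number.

31

Map distances give recombination frequencies of 0.192 and 0.253 for the two intervals.
With interference 0.58 (so coincidence = 0.42), expected double-crossover frequency = 0.192 × 0.253 × 0.42 = 0.02040.
Expected number = 0.02040 × 1500 = 30.60 ≈ 31.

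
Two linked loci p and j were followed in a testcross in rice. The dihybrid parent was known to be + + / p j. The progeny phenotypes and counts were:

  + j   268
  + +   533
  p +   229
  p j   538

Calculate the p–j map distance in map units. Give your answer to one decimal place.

31.7 map units

The recombinant classes are + j and p +: 268 + 229 = 497.
Recombination frequency = 497/1568 = 0.3170 ≈ 31.7%, i.e. 31.7 map units.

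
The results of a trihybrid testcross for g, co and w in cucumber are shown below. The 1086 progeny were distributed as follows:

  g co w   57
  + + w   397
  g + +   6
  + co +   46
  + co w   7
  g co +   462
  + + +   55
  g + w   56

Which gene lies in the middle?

co

The two most frequent reciprocal classes, g co + and + + w, are the parental types, so the F1 was g co + / + + w.
The two rarest classes, g + + and + co w, are the double crossovers. Comparing them with the parentals, only the co allele has switched, so co is the middle locus and the order is g – co – w.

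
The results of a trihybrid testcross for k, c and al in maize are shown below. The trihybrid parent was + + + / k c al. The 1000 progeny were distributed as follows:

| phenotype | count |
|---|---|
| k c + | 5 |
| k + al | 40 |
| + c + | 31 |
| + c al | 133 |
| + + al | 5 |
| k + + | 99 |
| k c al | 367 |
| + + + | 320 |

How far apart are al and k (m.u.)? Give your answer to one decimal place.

24.2 m.u.

The two rarest classes, + + al and k c +, are the double crossovers. Comparing them with the parentals, only the al allele has switched, so al is the middle locus and the order is k – al – c.
Crossovers in the k–al interval produce the single-crossover classes k + + and + c al (99 + 133 = 232) plus the double crossovers (10).
RF(k–al) = (232 + 10) / 1000 = 242/1000 = 0.2420 → 24.2 m.u.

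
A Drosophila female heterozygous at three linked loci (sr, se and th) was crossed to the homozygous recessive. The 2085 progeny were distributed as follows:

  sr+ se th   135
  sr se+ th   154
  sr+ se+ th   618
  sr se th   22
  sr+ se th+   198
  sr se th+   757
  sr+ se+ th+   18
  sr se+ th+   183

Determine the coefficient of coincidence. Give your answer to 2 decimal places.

0.59

The two most frequent reciprocal classes, sr se th+ and sr+ se+ th, are the parental types, so the F1 was sr se th+ / sr+ se+ th.
The two rarest classes, sr se th and sr+ se+ th+, are the double crossovers. Comparing them with the parentals, only the th allele has switched, so th is the middle locus and the order is se – th – sr.
se–th: (318 + 40)/2085 = 0.1717; th–sr: (352 + 40)/2085 = 0.1880.
Expected DCO frequency = 0.1717 × 0.1880 ≈ 0.03228; observed = 40/2085 ≈ 0.01918.
Coefficient of coincidence = 0.01918/0.03228 ≈ 0.59.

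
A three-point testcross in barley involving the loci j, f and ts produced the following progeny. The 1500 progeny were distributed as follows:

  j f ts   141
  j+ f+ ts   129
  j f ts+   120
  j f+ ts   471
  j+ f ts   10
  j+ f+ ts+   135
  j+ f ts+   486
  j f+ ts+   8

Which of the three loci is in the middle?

The two most frequent reciprocal classes, j f+ ts and j+ f ts+, are the parental types, so the F1 was j f+ ts / j+ f ts+.
The two rarest classes, j f+ ts+ and j+ f ts, are the double crossovers. Comparing them with the parentals, only the ts allele has switched, so ts is the middle locus and the order is f – ts – j.

ts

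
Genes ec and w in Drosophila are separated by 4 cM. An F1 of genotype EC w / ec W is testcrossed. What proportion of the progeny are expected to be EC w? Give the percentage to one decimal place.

A map distance of 4 cM corresponds to a recombination frequency of 0.040.
The F1 is EC w / ec W, so EC w is a parental gamete class with expected frequency (1 − r)/2 = 0.960/2 = 0.4800.
That is 0.4800 = 48.0% of the progeny.

48.0%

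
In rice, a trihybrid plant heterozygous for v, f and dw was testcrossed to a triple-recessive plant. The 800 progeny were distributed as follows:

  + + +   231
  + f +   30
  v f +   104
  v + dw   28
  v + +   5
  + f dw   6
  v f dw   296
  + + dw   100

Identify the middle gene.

The two most frequent reciprocal classes, + + + and v f dw, are the parental types, so the F1 was + + + / v f dw.
The two rarest classes, v + + and + f dw, are the double crossovers. Comparing them with the parentals, only the v allele has switched, so v is the middle locus and the order is f – v – dw.

v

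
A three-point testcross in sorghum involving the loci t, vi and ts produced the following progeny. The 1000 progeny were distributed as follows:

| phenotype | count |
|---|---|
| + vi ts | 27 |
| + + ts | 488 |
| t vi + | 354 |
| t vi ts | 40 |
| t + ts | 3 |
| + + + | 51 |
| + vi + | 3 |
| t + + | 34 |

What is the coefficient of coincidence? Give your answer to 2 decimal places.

The two most frequent reciprocal classes, + + ts and t vi +, are the parental types, so the F1 was + + ts / t vi +.
The two rarest classes, t + ts and + vi +, are the double crossovers. Comparing them with the parentals, only the t allele has switched, so t is the middle locus and the order is ts – t – vi.
ts–t: (91 + 6)/1000 = 0.0970; t–vi: (61 + 6)/1000 = 0.0670.
Expected DCO frequency = 0.0970 × 0.0670 ≈ 0.00650; observed = 6/1000 ≈ 0.00600.
Coefficient of coincidence = 0.00600/0.00650 ≈ 0.92.

0.92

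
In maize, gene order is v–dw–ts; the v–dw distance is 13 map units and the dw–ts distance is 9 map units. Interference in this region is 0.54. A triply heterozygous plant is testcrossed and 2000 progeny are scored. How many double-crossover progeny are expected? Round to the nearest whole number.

11

Map distances give recombination frequencies of 0.130 and 0.090 for the two intervals.
With interference 0.54 (so coincidence = 0.46), expected double-crossover frequency = 0.130 × 0.090 × 0.46 = 0.00538.
Expected number = 0.00538 × 2000 = 10.76 ≈ 11.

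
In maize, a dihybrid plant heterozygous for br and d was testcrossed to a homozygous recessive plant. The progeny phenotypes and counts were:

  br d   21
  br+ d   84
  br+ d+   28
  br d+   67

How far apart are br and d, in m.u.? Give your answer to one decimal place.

The two most frequent classes, br+ d (84) and br d+ (67), are the parental types, so the F1 was br+ d / br d+.
The recombinant classes are br+ d+ and br d: 28 + 21 = 49.
Recombination frequency = 49/200 = 0.2450 ≈ 24.5%, i.e. 24.5 m.u.

24.5 m.u.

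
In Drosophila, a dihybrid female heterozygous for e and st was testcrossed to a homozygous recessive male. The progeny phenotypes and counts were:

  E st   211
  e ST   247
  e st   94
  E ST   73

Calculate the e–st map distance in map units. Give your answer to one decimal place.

The two most frequent classes, E st (211) and e ST (247), are the parental types, so the F1 was E st / e ST.
The recombinant classes are E ST and e st: 73 + 94 = 167.
Recombination frequency = 167/625 = 0.2672 ≈ 26.7%, i.e. 26.7 map units.

26.7 map units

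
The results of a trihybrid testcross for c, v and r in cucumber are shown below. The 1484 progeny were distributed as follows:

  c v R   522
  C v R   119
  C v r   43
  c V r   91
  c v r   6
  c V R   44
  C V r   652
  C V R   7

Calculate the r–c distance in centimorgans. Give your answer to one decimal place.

15.0 centimorgans

The two most frequent reciprocal classes, c v R and C V r, are the parental types, so the F1 was c v R / C V r.
The two rarest classes, c v r and C V R, are the double crossovers. Comparing them with the parentals, only the r allele has switched, so r is the middle locus and the order is c – r – v.
Crossovers in the c–r interval produce the single-crossover classes C v R and c V r (119 + 91 = 210) plus the double crossovers (13).
RF(c–r) = (210 + 13) / 1484 = 223/1484 = 0.1503 → 15.0 centimorgans.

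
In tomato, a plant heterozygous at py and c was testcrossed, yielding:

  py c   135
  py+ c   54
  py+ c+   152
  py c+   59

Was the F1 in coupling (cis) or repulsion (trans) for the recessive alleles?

The two most frequent classes are py+ c+ (152) and py c (135); these are the parental (non-recombinant) types.
So the F1 carried py+ c+ on one chromosome and py c on the other — the recessive alleles are on the same chromosome (cis / coupling).

cis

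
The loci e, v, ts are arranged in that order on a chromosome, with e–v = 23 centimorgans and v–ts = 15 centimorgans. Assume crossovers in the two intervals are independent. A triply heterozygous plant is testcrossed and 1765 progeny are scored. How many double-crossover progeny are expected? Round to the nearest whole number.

61

Map distances give recombination frequencies of 0.230 and 0.150 for the two intervals.
With no interference, expected double-crossover frequency = 0.230 × 0.150 = 0.03450.
Expected number = 0.03450 × 1765 = 60.89 ≈ 61.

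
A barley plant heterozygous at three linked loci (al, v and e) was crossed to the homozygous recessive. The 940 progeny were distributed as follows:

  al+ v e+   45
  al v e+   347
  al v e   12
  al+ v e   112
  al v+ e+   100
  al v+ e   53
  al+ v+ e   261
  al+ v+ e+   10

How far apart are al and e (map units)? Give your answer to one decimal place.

12.8 map units

The two most frequent reciprocal classes, al v e+ and al+ v+ e, are the parental types, so the F1 was al v e+ / al+ v+ e.
The two rarest classes, al v e and al+ v+ e+, are the double crossovers. Comparing them with the parentals, only the e allele has switched, so e is the middle locus and the order is v – e – al.
Crossovers in the e–al interval produce the single-crossover classes al+ v e+ and al v+ e (45 + 53 = 98) plus the double crossovers (22).
RF(e–al) = (98 + 22) / 940 = 120/940 = 0.1277 → 12.8 map units.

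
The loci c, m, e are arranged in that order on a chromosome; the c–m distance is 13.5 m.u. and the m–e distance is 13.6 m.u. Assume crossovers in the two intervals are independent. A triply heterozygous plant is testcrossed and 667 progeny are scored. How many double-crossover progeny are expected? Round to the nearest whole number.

12

Map distances give recombination frequencies of 0.135 and 0.136 for the two intervals.
With no interference, expected double-crossover frequency = 0.135 × 0.136 = 0.01836.
Expected number = 0.01836 × 667 = 12.25 ≈ 12.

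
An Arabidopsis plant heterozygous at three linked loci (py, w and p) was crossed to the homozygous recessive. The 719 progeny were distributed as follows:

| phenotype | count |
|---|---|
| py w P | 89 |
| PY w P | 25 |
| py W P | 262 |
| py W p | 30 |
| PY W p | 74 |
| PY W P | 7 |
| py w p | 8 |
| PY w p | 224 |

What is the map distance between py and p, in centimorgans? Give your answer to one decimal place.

9.7 centimorgans

The two most frequent reciprocal classes, PY w p and py W P, are the parental types, so the F1 was PY w p / py W P.
The two rarest classes, py w p and PY W P, are the double crossovers. Comparing them with the parentals, only the py allele has switched, so py is the middle locus and the order is p – py – w.
Crossovers in the p–py interval produce the single-crossover classes PY w P and py W p (25 + 30 = 55) plus the double crossovers (15).
RF(p–py) = (55 + 15) / 719 = 70/719 = 0.0974 → 9.7 centimorgans.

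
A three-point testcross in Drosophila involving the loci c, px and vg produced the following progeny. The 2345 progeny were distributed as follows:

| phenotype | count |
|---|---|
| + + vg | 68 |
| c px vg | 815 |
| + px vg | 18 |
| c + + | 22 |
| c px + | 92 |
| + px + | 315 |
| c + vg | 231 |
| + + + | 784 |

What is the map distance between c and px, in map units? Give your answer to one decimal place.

25.0 map units

The two most frequent reciprocal classes, + + + and c px vg, are the parental types, so the F1 was + + + / c px vg.
The two rarest classes, c + + and + px vg, are the double crossovers. Comparing them with the parentals, only the c allele has switched, so c is the middle locus and the order is px – c – vg.
Crossovers in the px–c interval produce the single-crossover classes + px + and c + vg (315 + 231 = 546) plus the double crossovers (40).
RF(px–c) = (546 + 40) / 2345 = 586/2345 = 0.2499 → 25.0 map units.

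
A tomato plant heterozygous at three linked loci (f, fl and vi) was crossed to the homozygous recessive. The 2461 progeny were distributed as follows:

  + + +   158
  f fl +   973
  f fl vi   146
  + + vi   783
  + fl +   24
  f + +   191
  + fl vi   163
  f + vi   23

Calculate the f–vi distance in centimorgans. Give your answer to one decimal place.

The two most frequent reciprocal classes, + + vi and f fl +, are the parental types, so the F1 was + + vi / f fl +.
The two rarest classes, f + vi and + fl +, are the double crossovers. Comparing them with the parentals, only the f allele has switched, so f is the middle locus and the order is fl – f – vi.
Crossovers in the f–vi interval produce the single-crossover classes + + + and f fl vi (158 + 146 = 304) plus the double crossovers (47).
RF(f–vi) = (304 + 47) / 2461 = 351/2461 = 0.1426 → 14.3 centimorgans.

14.3 centimorgans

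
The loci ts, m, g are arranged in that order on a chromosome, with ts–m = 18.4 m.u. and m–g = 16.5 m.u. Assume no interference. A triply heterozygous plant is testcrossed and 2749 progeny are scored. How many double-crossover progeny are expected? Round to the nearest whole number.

83

Map distances give recombination frequencies of 0.184 and 0.165 for the two intervals.
With no interference, expected double-crossover frequency = 0.184 × 0.165 = 0.03036.
Expected number = 0.03036 × 2749 = 83.46 ≈ 83.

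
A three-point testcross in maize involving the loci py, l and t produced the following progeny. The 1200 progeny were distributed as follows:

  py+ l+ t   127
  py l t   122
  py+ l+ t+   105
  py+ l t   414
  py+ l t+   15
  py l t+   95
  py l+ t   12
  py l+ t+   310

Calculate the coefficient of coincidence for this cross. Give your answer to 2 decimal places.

The two most frequent reciprocal classes, py l+ t+ and py+ l t, are the parental types, so the F1 was py l+ t+ / py+ l t.
The two rarest classes, py l+ t and py+ l t+, are the double crossovers. Comparing them with the parentals, only the t allele has switched, so t is the middle locus and the order is l – t – py.
l–t: (222 + 27)/1200 = 0.2075; t–py: (227 + 27)/1200 = 0.2117.
Expected DCO frequency = 0.2075 × 0.2117 ≈ 0.04393; observed = 27/1200 ≈ 0.02250.
Coefficient of coincidence = 0.02250/0.04393 ≈ 0.51.

0.51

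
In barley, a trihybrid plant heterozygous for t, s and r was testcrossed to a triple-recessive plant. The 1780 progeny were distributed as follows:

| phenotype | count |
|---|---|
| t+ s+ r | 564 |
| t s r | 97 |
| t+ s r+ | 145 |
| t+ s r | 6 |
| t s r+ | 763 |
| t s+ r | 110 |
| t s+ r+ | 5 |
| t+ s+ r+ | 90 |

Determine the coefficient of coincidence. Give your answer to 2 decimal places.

The two most frequent reciprocal classes, t s r+ and t+ s+ r, are the parental types, so the F1 was t s r+ / t+ s+ r.
The two rarest classes, t s+ r+ and t+ s r, are the double crossovers. Comparing them with the parentals, only the s allele has switched, so s is the middle locus and the order is t – s – r.
t–s: (255 + 11)/1780 = 0.1494; s–r: (187 + 11)/1780 = 0.1112.
Expected DCO frequency = 0.1494 × 0.1112 ≈ 0.01661; observed = 11/1780 ≈ 0.00618.
Coefficient of coincidence = 0.00618/0.01661 ≈ 0.37.

0.37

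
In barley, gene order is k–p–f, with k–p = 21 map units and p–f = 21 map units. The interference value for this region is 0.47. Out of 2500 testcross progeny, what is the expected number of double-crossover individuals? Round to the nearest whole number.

58

Map distances give recombination frequencies of 0.210 and 0.210 for the two intervals.
With interference 0.47 (so coincidence = 0.53), expected double-crossover frequency = 0.210 × 0.210 × 0.53 = 0.02337.
Expected number = 0.02337 × 2500 = 58.43 ≈ 58.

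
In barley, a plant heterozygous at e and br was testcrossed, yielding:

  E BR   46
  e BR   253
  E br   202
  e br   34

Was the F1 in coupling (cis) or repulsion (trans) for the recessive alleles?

trans

The two most frequent classes are E br (202) and e BR (253); these are the parental (non-recombinant) types.
So the F1 carried E br on one chromosome and e BR on the other — the recessive alleles are on opposite chromosomes (trans / repulsion).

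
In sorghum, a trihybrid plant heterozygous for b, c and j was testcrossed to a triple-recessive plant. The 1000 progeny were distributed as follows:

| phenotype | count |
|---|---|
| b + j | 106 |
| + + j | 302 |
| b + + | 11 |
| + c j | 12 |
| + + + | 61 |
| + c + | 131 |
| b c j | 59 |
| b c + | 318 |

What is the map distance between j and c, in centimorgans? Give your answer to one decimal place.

14.3 centimorgans

The two most frequent reciprocal classes, b c + and + + j, are the parental types, so the F1 was b c + / + + j.
The two rarest classes, b + + and + c j, are the double crossovers. Comparing them with the parentals, only the c allele has switched, so c is the middle locus and the order is b – c – j.
Crossovers in the c–j interval produce the single-crossover classes b c j and + + + (59 + 61 = 120) plus the double crossovers (23).
RF(c–j) = (120 + 23) / 1000 = 143/1000 = 0.1430 → 14.3 centimorgans.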